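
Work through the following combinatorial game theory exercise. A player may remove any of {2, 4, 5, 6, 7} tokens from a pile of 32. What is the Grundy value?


The subtraction set is S = {2, 4, 5, 6, 7}.
G(k) = mex{ G(k - s) : s in S, s <= k }. We compute iteratively: G(0) = 0.
G(1) = mex({}) = 0
G(2) = mex({0}) = 1
G(3) = mex({0}) = 1
G(4) = mex({0, 1}) = 2
G(5) = mex({0, 1}) = 2
G(6) = mex({0, 1, 2}) = 3
G(7) = mex({0, 1, 2}) = 3
G(8) = mex({0, 1, 2, 3}) = 4
G(9) = mex({1, 2, 3}) = 0
G(10) = mex({1, 2, 3, 4}) = 0
G(11) = mex({0, 2, 3}) = 1
G(12) = mex({0, 2, 3, 4}) = 1
G(13) = mex({0, 1, 3, 4}) = 2
G(14) = mex({0, 1, 3, 4}) = 2
G(15) = mex({0, 1, 2, 4}) = 3
Observe that G(9)..G(15) = 0, 0, 1, 1, 2, 2, 3 repeats G(0)..G(6) = 0, 0, 1, 1, 2, 2, 3.
For k >= max(S) = 7, G(k) is determined by the previous 7 values G(k-7)..G(k-1); a window of 7 consecutive values has recurred shifted by 9, so by induction G(k + 9) = G(k) for all k >= 0: the sequence is periodic from the start with period 9.
One period: G(0..8) = 0, 0, 1, 1, 2, 2, 3, 3, 4.
32 mod 9 = 5, so G(32) = G(5) = 2.

2


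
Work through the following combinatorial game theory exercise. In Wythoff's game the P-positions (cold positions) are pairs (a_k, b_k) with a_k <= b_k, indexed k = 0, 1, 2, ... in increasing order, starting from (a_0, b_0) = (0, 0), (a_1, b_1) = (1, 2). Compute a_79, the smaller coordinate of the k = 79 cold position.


By Wythoff's theorem, a_k = floor(k * phi) and b_k = floor(k * phi^2) = a_k + k, where phi = (1 + sqrt(5))/2 is the golden ratio.
phi = (1 + sqrt(5))/2 = 1.618034
k = 79
k * phi = 79 * 1.618034 = 127.824685
a_79 = floor(k * phi) = 127

127


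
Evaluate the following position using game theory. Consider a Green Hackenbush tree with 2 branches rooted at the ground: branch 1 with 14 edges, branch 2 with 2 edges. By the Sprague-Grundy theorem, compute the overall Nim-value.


The tree has 2 branches from the ground vertex.
In Green Hackenbush, the Nim-value of a simple path of length k is k.
Branch 1: length 14, Nim-value = 14
Branch 2: length 2, Nim-value = 2
Total Nim-value = XOR of all branch values:
0 XOR 14 = 14
14 XOR 2 = 12
Nim-value of the tree = 12

12


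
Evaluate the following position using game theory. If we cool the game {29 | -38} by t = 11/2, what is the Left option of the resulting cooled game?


Original game: {29 | -38} (a switch {a | b} with a > b).
Cooling by t (for t below the temperature (a - b)/2 = 67/2) taxes each move by t: {a | b} cooled by t is {a - t | b + t}.
Cooling amount: t = 11/2
Cooled Left option: 29 - 11/2 = 47/2
Cooled Right option: -38 + 11/2 = -65/2
Cooled game: {47/2 | -65/2}
Left option = 47/2

47/2


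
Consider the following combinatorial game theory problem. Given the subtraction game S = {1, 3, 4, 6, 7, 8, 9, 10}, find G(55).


The subtraction set is S = {1, 3, 4, 6, 7, 8, 9, 10}.
G(k) = mex{ G(k - s) : s in S, s <= k }. We compute iteratively: G(0) = 0.
G(1) = mex({0}) = 1
G(2) = mex({1}) = 0
G(3) = mex({0}) = 1
G(4) = mex({0, 1}) = 2
G(5) = mex({0, 1, 2}) = 3
G(6) = mex({0, 1, 3}) = 2
G(7) = mex({0, 1, 2}) = 3
G(8) = mex({0, 1, 2, 3}) = 4
G(9) = mex({0, 1, 2, 3, 4}) = 5
G(10) = mex({0, 1, 2, 3, 5}) = 4
G(11) = mex({0, 1, 2, 3, 4}) = 5
G(12) = mex({0, 1, 2, 3, 4, 5}) = 6
G(13) = mex({1, 2, 3, 4, 5, 6}) = 0
G(14) = mex({0, 2, 3, 4, 5}) = 1
G(15) = mex({1, 2, 3, 4, 5, 6}) = 0
G(16) = mex({0, 2, 3, 4, 5, 6}) = 1
G(17) = mex({0, 1, 3, 4, 5}) = 2
G(18) = mex({0, 1, 2, 4, 5, 6}) = 3
G(19) = mex({0, 1, 3, 4, 5, 6}) = 2
G(20) = mex({0, 1, 2, 4, 5, 6}) = 3
G(21) = mex({0, 1, 2, 3, 5, 6}) = 4
G(22) = mex({0, 1, 2, 3, 4, 6}) = 5
Observe that G(13)..G(22) = 0, 1, 0, 1, 2, 3, 2, 3, 4, 5 repeats G(0)..G(9) = 0, 1, 0, 1, 2, 3, 2, 3, 4, 5.
For k >= max(S) = 10, G(k) is determined by the previous 10 values G(k-10)..G(k-1); a window of 10 consecutive values has recurred shifted by 13, so by induction G(k + 13) = G(k) for all k >= 0: the sequence is periodic from the start with period 13.
One period: G(0..12) = 0, 1, 0, 1, 2, 3, 2, 3, 4, 5, 4, 5, 6.
55 mod 13 = 3, so G(55) = G(3) = 1.

1


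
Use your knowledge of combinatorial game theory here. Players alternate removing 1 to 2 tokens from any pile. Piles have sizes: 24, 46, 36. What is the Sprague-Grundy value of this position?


Subtraction set: {1, 2}
For this subtraction set, G(n) = n mod 3 (period = max + 1 = 3).
Pile 1 (size 24): G(24) = 24 mod 3 = 0
Pile 2 (size 46): G(46) = 46 mod 3 = 1
Pile 3 (size 36): G(36) = 36 mod 3 = 0
Total Grundy value = XOR of all: 0 XOR 1 XOR 0 = 1

1


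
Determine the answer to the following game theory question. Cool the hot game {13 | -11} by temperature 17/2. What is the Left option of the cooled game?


Original game: {13 | -11} (a switch {a | b} with a > b).
Cooling by t (for t below the temperature (a - b)/2 = 12) taxes each move by t: {a | b} cooled by t is {a - t | b + t}.
Cooling amount: t = 17/2
Cooled Left option: 13 - 17/2 = 9/2
Cooled Right option: -11 + 17/2 = -5/2
Cooled game: {9/2 | -5/2}
Left option = 9/2

9/2


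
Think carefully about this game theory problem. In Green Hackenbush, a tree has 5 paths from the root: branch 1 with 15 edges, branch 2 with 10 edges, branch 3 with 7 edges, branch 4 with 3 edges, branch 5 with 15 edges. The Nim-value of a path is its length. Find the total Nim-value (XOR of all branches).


The tree has 5 branches from the ground vertex.
In Green Hackenbush, the Nim-value of a simple path of length k is k.
Branch 1: length 15, Nim-value = 15
Branch 2: length 10, Nim-value = 10
Branch 3: length 7, Nim-value = 7
Branch 4: length 3, Nim-value = 3
Branch 5: length 15, Nim-value = 15
Total Nim-value = XOR of all branch values:
0 XOR 15 = 15
15 XOR 10 = 5
5 XOR 7 = 2
2 XOR 3 = 1
1 XOR 15 = 14
Nim-value of the tree = 14

14


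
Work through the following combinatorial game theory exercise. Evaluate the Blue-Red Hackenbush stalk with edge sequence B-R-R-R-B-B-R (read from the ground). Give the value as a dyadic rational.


Edges (from ground): B-R-R-R-B-B-R
By Berlekamp's sign-expansion rule, a Blue-Red Hackenbush stalk has the value of the surreal number whose sign sequence is the edge sequence with B -> + and R -> -.
Sign sequence: +---++-
Trace the sign expansion in the surreal number tree, starting from 0:
Edge 1: B (sign +) -> bounds (0, +inf), value = 1
Edge 2: R (sign -) -> bounds (0, 1), value = 1/2
Edge 3: R (sign -) -> bounds (0, 1/2), value = 1/4
Edge 4: R (sign -) -> bounds (0, 1/4), value = 1/8
Edge 5: B (sign +) -> bounds (1/8, 1/4), value = 3/16
Edge 6: B (sign +) -> bounds (3/16, 1/4), value = 7/32
Edge 7: R (sign -) -> bounds (3/16, 7/32), value = 13/64
Game value = 13/64

13/64


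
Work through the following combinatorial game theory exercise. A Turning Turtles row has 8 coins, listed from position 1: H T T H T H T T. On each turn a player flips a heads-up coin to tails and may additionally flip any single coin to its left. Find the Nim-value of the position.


Coins: H T T H T H T T
Key fact: a single head at position k behaves exactly like a Nim heap of size k (turning it to T and optionally flipping a coin at j < k corresponds to moving the heap from k to j, or to 0), and heads combine as a disjunctive sum (two heads at the same place would cancel, matching j XOR j = 0). So the Nim-value is the XOR of the 1-indexed positions of the heads.
Face-up positions (1-indexed): [1, 4, 6]
XOR 0 with 1: 0 XOR 1 = 1
XOR 1 with 4: 1 XOR 4 = 5
XOR 5 with 6: 5 XOR 6 = 3
Nim-value = 3

3


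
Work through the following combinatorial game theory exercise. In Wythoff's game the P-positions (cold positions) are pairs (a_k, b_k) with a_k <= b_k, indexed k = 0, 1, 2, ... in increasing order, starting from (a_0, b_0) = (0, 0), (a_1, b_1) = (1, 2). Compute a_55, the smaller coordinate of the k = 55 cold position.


By Wythoff's theorem, a_k = floor(k * phi) and b_k = floor(k * phi^2) = a_k + k, where phi = (1 + sqrt(5))/2 is the golden ratio.
phi = (1 + sqrt(5))/2 = 1.618034
k = 55
k * phi = 55 * 1.618034 = 88.991869
a_55 = floor(k * phi) = 88

88


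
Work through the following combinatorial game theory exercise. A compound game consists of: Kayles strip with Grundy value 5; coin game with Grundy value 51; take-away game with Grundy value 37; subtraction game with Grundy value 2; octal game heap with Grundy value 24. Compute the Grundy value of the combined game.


By the Sprague-Grundy theorem, the Grundy value of a sum of games is the XOR of individual Grundy values.
Kayles strip: Grundy value = 5. Running XOR: 0 XOR 5 = 5
coin game: Grundy value = 51. Running XOR: 5 XOR 51 = 54
take-away game: Grundy value = 37. Running XOR: 54 XOR 37 = 19
subtraction game: Grundy value = 2. Running XOR: 19 XOR 2 = 17
octal game heap: Grundy value = 24. Running XOR: 17 XOR 24 = 9
The combined Grundy value is 9.

9


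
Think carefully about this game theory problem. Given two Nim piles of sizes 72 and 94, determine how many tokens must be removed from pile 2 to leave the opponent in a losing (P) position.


Piles: 72 and 94
Current XOR: 72 XOR 94 = 22 (non-zero, so this is an N-position).
To make the XOR zero, we need to find a move that balances the piles.
For pile 2 (size 94): target = 94 XOR 22 = 72
We reduce pile 2 from 94 to 72.
Tokens removed: 94 - 72 = 22
Verification: 72 XOR 72 = 0

22


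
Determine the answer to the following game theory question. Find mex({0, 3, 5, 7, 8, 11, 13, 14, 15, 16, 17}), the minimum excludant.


Set = {0, 3, 5, 7, 8, 11, 13, 14, 15, 16, 17}
0 is in the set.
1 is NOT in the set. This is the mex.
mex = 1

1


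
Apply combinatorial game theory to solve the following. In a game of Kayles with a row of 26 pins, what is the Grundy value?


Kayles: a move removes 1 or 2 adjacent pins from a contiguous row.
Removing pins from a row of k leaves two independent rows (a, b) with a + b = k - 1 (one pin) or a + b = k - 2 (two pins); an end removal gives a = 0.
By Sprague-Grundy, G(k) = mex{ G(a) XOR G(b) } over all these splits. G(0) = 0.
G(1): splits (0,0):0^0=0 -> mex({0}) = 1
G(2): splits (0,1):0^1=1 (0,0):0^0=0 -> mex({0, 1}) = 2
G(3): splits (0,2):0^2=2 (1,1):1^1=0 (0,1):0^1=1 -> mex({0, 1, 2}) = 3
G(4): splits (0,3):0^3=3 (1,2):1^2=3 (0,2):0^2=2 (1,1):1^1=0 -> mex({0, 2, 3}) = 1
G(5): splits (0,4):0^1=1 (1,3):1^3=2 (2,2):2^2=0 (0,3):0^3=3 (1,2):1^2=3 -> mex({0, 1, 2, 3}) = 4
G(6) = mex({0, 1, 2, 4}) = 3
G(7) = mex({0, 1, 3, 4, 5}) = 2
G(8) = mex({0, 2, 3, 5, 6}) = 1
G(9) = mex({0, 1, 2, 3, 6, 7}) = 4
G(10) = mex({0, 1, 3, 4, 5, 7}) = 2
G(11) = mex({0, 1, 2, 3, 4, 5}) = 6
G(12) = mex({0, 1, 2, 3, 5, 6, 7}) = 4
G(13) = mex({0, 2, 3, 4, 6, 7}) = 1
G(14) = mex({0, 1, 4, 5, 6, 7}) = 2
G(15) = mex({0, 1, 2, 3, 4, 5, 6}) = 7
G(16) = mex({0, 2, 3, 5, 6, 7}) = 1
G(17) = mex({0, 1, 2, 3, 5, 6, 7}) = 4
G(18) = mex({0, 1, 2, 4, 5, 6}) = 3
G(19) = mex({0, 1, 3, 4, 5, 7}) = 2
G(20) = mex({0, 2, 3, 4, 5, 6, 7}) = 1
G(21) = mex({0, 1, 2, 3, 5, 6, 7}) = 4
G(22) = mex({0, 1, 2, 3, 4, 5, 7}) = 6
G(23) = mex({0, 1, 2, 3, 4, 5, 6}) = 7
G(24) = mex({0, 1, 2, 3, 5, 6, 7}) = 4
G(25) = mex({0, 2, 3, 4, 6, 7}) = 1
G(26) = mex({0, 1, 3, 4, 5, 6, 7}) = 2
Therefore G(26) = 2.

2


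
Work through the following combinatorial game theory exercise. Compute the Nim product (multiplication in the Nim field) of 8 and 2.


Nim multiplication is bilinear over XOR: (u XOR v) * w = (u*w) XOR (v*w).
So we split each operand into its bit components and XOR the pairwise Nim products.
8 = 8 (as XOR of powers of 2).
2 = 2 (as XOR of powers of 2).
Using the standard Nim-product table on single bits:
  2*2 = 3,   2*4 = 8,   2*8 = 12,
  4*4 = 6,   4*8 = 11,  8*8 = 13,
and  1*x = x (identity), k*l = l*k (commutative).
Pairwise Nim products:
  8 * 2 = 12
XOR them: 12 = 12.
Result: 8 * 2 = 12 (in Nim).

12


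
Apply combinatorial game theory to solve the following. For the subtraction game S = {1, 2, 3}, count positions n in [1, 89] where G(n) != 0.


Subtraction set S = {1, 2, 3}, so G(n) = n mod 4.
G(n) = 0 when n is a multiple of 4.
Multiples of 4 in [1, 89]: 22
N-positions (nonzero Grundy) = 89 - 22 = 67

67


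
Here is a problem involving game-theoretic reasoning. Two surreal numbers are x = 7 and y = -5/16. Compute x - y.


x = 7, y = -5/16
Converting to common denominator: 16
x = 112/16, y = -5/16
x - y = 7 - -5/16 = 117/16

117/16


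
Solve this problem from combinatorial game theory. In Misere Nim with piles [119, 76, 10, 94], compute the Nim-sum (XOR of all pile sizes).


We need the XOR (exclusive or) of all pile sizes.
After XOR-ing pile 1 (size 119): 0 XOR 119 = 119
After XOR-ing pile 2 (size 76): 119 XOR 76 = 59
After XOR-ing pile 3 (size 10): 59 XOR 10 = 49
After XOR-ing pile 4 (size 94): 49 XOR 94 = 111
The Nim-value of this position is 111.

111


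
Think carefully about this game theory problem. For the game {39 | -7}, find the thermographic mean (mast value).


Game = {39 | -7}, a switch {a | b} with numbers a > b.
Its thermograph has left wall a - t and right wall b + t, which meet at t = (a - b)/2, where both equal (a + b)/2. So the mast (mean value) is at (a + b)/2.
Mean = (39 + (-7))/2 = 32/2 = 16

16


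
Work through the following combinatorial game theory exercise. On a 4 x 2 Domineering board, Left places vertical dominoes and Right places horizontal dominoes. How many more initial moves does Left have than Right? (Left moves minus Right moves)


Board is 4 x 2 (rows x cols).
Left (vertical) placements: (rows-1) * cols = 3 * 2 = 6
Right (horizontal) placements: rows * (cols-1) = 4 * 1 = 4
Advantage = Left - Right = 6 - 4 = 2

2


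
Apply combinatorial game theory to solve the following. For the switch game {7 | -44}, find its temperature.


The game is {7 | -44}, a switch {a | b} with numbers a > b.
Cooling {a | b} by t gives {a - t | b + t}, which stops being hot when a - t = b + t, i.e. at t = (a - b)/2. So the temperature of a switch is (a - b)/2.
Temperature = (Left option - Right option) / 2
= (7 - (-44)) / 2
= 51 / 2
= 51/2

51/2


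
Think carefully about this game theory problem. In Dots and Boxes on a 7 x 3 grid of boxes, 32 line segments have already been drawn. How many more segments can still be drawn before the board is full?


Grid: 7 x 3 boxes, i.e. 8 rows and 4 columns of dots.
Horizontal edges: (rows + 1) * cols = 8 * 3 = 24
Vertical edges: rows * (cols + 1) = 7 * 4 = 28
Total edges: 24 + 28 = 52
Edges drawn: 32
Remaining: 52 - 32 = 20

20


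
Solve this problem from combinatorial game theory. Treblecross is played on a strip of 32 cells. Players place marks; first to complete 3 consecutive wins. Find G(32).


Treblecross: place X on empty cells; 3-in-a-row wins.
Playing within two cells of an existing X lets the opponent win at once, so sensible play treats the cells i-2..i+2 around each X as dead. The player left with no safe cell loses, so this is a normal-play take-away game on strips of safe cells.
Placing X at cell i (0-indexed) of a strip of k safe cells leaves independent strips of sizes max(0, i-2) and max(0, k-i-3). Hence G(k) = mex{ G(max(0,i-2)) XOR G(max(0,k-i-3)) : 0 <= i < k }, with G(0) = 0.
G(1): splits (0,0):0^0=0 -> mex({0}) = 1
G(2): splits (0,0):0^0=0 -> mex({0}) = 1
G(3): splits (0,0):0^0=0 -> mex({0}) = 1
G(4): splits (0,1):0^1=1 (0,0):0^0=0 -> mex({0, 1}) = 2
G(5): splits (0,2):0^1=1 (0,1):0^1=1 (0,0):0^0=0 -> mex({0, 1}) = 2
G(6) = mex({1}) = 0
G(7) = mex({0, 1, 2}) = 3
G(8) = mex({0, 1, 2}) = 3
G(9) = mex({0, 2}) = 1
G(10) = mex({0, 2, 3}) = 1
G(11) = mex({0, 3}) = 1
G(12) = mex({1, 3}) = 0
G(13) = mex({0, 1, 2, 3}) = 4
G(14) = mex({0, 1, 2}) = 3
G(15) = mex({0, 1, 2}) = 3
G(16) = mex({0, 1, 2, 4}) = 3
G(17) = mex({0, 1, 3, 4}) = 2
G(18) = mex({0, 1, 3, 4}) = 2
G(19) = mex({0, 1, 3, 5}) = 2
G(20) = mex({0, 1, 2, 3, 5}) = 4
G(21) = mex({0, 1, 2, 3, 5}) = 4
G(22) = mex({1, 2, 6}) = 0
G(23) = mex({0, 1, 2, 3, 4, 6}) = 5
G(24) = mex({0, 1, 2, 3, 4}) = 5
G(25) = mex({0, 1, 3, 4, 7}) = 2
G(26) = mex({0, 1, 3, 4, 5, 7}) = 2
G(27) = mex({0, 1, 3, 5}) = 2
G(28) = mex({0, 1, 2, 5}) = 3
G(29) = mex({0, 1, 2, 4, 5, 6}) = 3
G(30) = mex({1, 2, 4, 6}) = 0
G(31) = mex({0, 1, 2, 3, 4, 6}) = 5
G(32) = mex({1, 2, 3, 4, 7}) = 0
Therefore G(32) = 0.

0


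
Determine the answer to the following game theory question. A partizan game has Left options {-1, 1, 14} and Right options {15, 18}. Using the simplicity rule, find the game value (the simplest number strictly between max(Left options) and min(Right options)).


Left options: {-1, 1, 14}, max = 14
Right options: {15, 18}, min = 15
All options are numbers and max(Left) < min(Right), so by the simplicity theorem the value is the simplest (earliest-born) number strictly between 14 and 15.
No integer lies strictly between 14 and 15, so the value is the dyadic rational m/2^k in the interval with the smallest k (then m odd); search k = 1, 2, ...:
Denominator 2: 29/2 lies strictly between 14 and 15 -- found.
The simplest number in the interval is 29/2.
Game value = 29/2

29/2


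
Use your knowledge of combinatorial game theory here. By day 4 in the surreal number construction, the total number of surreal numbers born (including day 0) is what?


Day 0: {|} = 0 is born. Count = 1.
Day n: the number of surreal numbers born by day n is 2^(n+1) - 1.
By day 0: 2^1 - 1 = 1
By day 1: 2^2 - 1 = 3
By day 2: 2^3 - 1 = 7
By day 3: 2^4 - 1 = 15
By day 4: 2^5 - 1 = 31
By day 4: 31 surreal numbers.

31


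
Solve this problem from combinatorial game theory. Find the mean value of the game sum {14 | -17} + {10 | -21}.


G1 = {14 | -17}, G2 = {10 | -21}
Each is a switch {a | b} with numbers a > b; its mean value is (a + b)/2, and mean value is additive over game sums: m(G1 + G2) = m(G1) + m(G2).
Mean of G1 = (14 + (-17))/2 = -3/2 = -3/2
Mean of G2 = (10 + (-21))/2 = -11/2 = -11/2
Mean of G1 + G2 = -3/2 + -11/2 = -7

-7


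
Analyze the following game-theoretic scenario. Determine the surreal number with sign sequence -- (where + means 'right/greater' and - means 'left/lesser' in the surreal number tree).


Sign expansion: --
Rule: track bounds (lo, hi), initially (-inf, +inf). On '+', the current value becomes lo and we move to the simplest number in (value, hi): value + 1 if hi = +inf, otherwise the midpoint (value + hi)/2. On '-', the current value becomes hi and we move to value - 1 if lo = -inf, otherwise the midpoint (lo + value)/2.
Start at 0.
Step 1: sign = -, move left. Bounds: (-inf, 0). Value = -1
Step 2: sign = -, move left. Bounds: (-inf, -1). Value = -2
The surreal number with sign expansion -- is -2.

-2


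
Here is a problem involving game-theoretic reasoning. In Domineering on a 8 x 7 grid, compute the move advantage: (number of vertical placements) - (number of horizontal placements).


Board is 8 x 7 (rows x cols).
Left (vertical) placements: (rows-1) * cols = 7 * 7 = 49
Right (horizontal) placements: rows * (cols-1) = 8 * 6 = 48
Advantage = Left - Right = 49 - 48 = 1

1


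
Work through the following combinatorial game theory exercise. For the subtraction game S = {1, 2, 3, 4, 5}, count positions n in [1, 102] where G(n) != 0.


Subtraction set S = {1, 2, 3, 4, 5}, so G(n) = n mod 6.
G(n) = 0 when n is a multiple of 6.
Multiples of 6 in [1, 102]: 17
N-positions (nonzero Grundy) = 102 - 17 = 85

85


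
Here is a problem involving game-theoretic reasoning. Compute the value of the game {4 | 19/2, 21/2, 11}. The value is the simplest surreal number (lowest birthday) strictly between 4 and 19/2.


Left options: {4}, max = 4
Right options: {19/2, 21/2, 11}, min = 19/2
All options are numbers and max(Left) < min(Right), so by the simplicity theorem the value is the simplest (earliest-born) number strictly between 4 and 19/2.
Integers 5 through 9 all lie strictly between 4 and 19/2.
Among integers, the simplest (lowest birthday = smallest |n|; 0 is born on day 0, +-n on day n) is 5.
No non-integer in the interval can be simpler: if x is a non-integer in the interval, then floor(x) or ceil(x) also lies in the interval (the interval contains an integer), and both are proper prefixes of x's sign expansion, i.e. born earlier. So the game value is 5.
Game value = 5

5


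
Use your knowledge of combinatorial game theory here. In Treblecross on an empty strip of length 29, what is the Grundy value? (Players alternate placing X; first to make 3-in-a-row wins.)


Treblecross: place X on empty cells; 3-in-a-row wins.
Playing within two cells of an existing X lets the opponent win at once, so sensible play treats the cells i-2..i+2 around each X as dead. The player left with no safe cell loses, so this is a normal-play take-away game on strips of safe cells.
Placing X at cell i (0-indexed) of a strip of k safe cells leaves independent strips of sizes max(0, i-2) and max(0, k-i-3). Hence G(k) = mex{ G(max(0,i-2)) XOR G(max(0,k-i-3)) : 0 <= i < k }, with G(0) = 0.
G(1): splits (0,0):0^0=0 -> mex({0}) = 1
G(2): splits (0,0):0^0=0 -> mex({0}) = 1
G(3): splits (0,0):0^0=0 -> mex({0}) = 1
G(4): splits (0,1):0^1=1 (0,0):0^0=0 -> mex({0, 1}) = 2
G(5): splits (0,2):0^1=1 (0,1):0^1=1 (0,0):0^0=0 -> mex({0, 1}) = 2
G(6) = mex({1}) = 0
G(7) = mex({0, 1, 2}) = 3
G(8) = mex({0, 1, 2}) = 3
G(9) = mex({0, 2}) = 1
G(10) = mex({0, 2, 3}) = 1
G(11) = mex({0, 3}) = 1
G(12) = mex({1, 3}) = 0
G(13) = mex({0, 1, 2, 3}) = 4
G(14) = mex({0, 1, 2}) = 3
G(15) = mex({0, 1, 2}) = 3
G(16) = mex({0, 1, 2, 4}) = 3
G(17) = mex({0, 1, 3, 4}) = 2
G(18) = mex({0, 1, 3, 4}) = 2
G(19) = mex({0, 1, 3, 5}) = 2
G(20) = mex({0, 1, 2, 3, 5}) = 4
G(21) = mex({0, 1, 2, 3, 5}) = 4
G(22) = mex({1, 2, 6}) = 0
G(23) = mex({0, 1, 2, 3, 4, 6}) = 5
G(24) = mex({0, 1, 2, 3, 4}) = 5
G(25) = mex({0, 1, 3, 4, 7}) = 2
G(26) = mex({0, 1, 3, 4, 5, 7}) = 2
G(27) = mex({0, 1, 3, 5}) = 2
G(28) = mex({0, 1, 2, 5}) = 3
G(29) = mex({0, 1, 2, 4, 5, 6}) = 3
Therefore G(29) = 3.

3


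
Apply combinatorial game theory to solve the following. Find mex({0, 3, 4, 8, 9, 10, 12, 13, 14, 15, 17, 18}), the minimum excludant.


Set = {0, 3, 4, 8, 9, 10, 12, 13, 14, 15, 17, 18}
0 is in the set.
1 is NOT in the set. This is the mex.
mex = 1

1


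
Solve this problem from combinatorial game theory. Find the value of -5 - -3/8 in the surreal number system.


x = -5, y = -3/8
Converting to common denominator: 8
x = -40/8, y = -3/8
x - y = -5 - -3/8 = -37/8

-37/8


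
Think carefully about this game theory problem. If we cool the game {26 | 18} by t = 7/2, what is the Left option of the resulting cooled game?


Original game: {26 | 18} (a switch {a | b} with a > b).
Cooling by t (for t below the temperature (a - b)/2 = 4) taxes each move by t: {a | b} cooled by t is {a - t | b + t}.
Cooling amount: t = 7/2
Cooled Left option: 26 - 7/2 = 45/2
Cooled Right option: 18 + 7/2 = 43/2
Cooled game: {45/2 | 43/2}
Left option = 45/2

45/2


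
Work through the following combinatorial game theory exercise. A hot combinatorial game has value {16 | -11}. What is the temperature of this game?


The game is {16 | -11}, a switch {a | b} with numbers a > b.
Cooling {a | b} by t gives {a - t | b + t}, which stops being hot when a - t = b + t, i.e. at t = (a - b)/2. So the temperature of a switch is (a - b)/2.
Temperature = (Left option - Right option) / 2
= (16 - (-11)) / 2
= 27 / 2
= 27/2

27/2


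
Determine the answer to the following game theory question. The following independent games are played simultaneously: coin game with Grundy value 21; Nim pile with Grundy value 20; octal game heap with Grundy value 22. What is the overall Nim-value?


By the Sprague-Grundy theorem, the Grundy value of a sum of games is the XOR of individual Grundy values.
coin game: Grundy value = 21. Running XOR: 0 XOR 21 = 21
Nim pile: Grundy value = 20. Running XOR: 21 XOR 20 = 1
octal game heap: Grundy value = 22. Running XOR: 1 XOR 22 = 23
The combined Grundy value is 23.

23


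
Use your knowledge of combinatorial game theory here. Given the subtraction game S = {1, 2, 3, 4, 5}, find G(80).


The subtraction set is S = {1, 2, 3, 4, 5}.
G(k) = mex{ G(k - s) : s in S, s <= k }. We compute iteratively: G(0) = 0.
G(1) = mex({0}) = 1
G(2) = mex({0, 1}) = 2
G(3) = mex({0, 1, 2}) = 3
G(4) = mex({0, 1, 2, 3}) = 4
G(5) = mex({0, 1, 2, 3, 4}) = 5
G(6) = mex({1, 2, 3, 4, 5}) = 0
G(7) = mex({0, 2, 3, 4, 5}) = 1
G(8) = mex({0, 1, 3, 4, 5}) = 2
G(9) = mex({0, 1, 2, 4, 5}) = 3
G(10) = mex({0, 1, 2, 3, 5}) = 4
Observe that G(6)..G(10) = 0, 1, 2, 3, 4 repeats G(0)..G(4) = 0, 1, 2, 3, 4.
For k >= max(S) = 5, G(k) is determined by the previous 5 values G(k-5)..G(k-1); a window of 5 consecutive values has recurred shifted by 6, so by induction G(k + 6) = G(k) for all k >= 0: the sequence is periodic from the start with period 6.
One period: G(0..5) = 0, 1, 2, 3, 4, 5.
80 mod 6 = 2, so G(80) = G(2) = 2.

2


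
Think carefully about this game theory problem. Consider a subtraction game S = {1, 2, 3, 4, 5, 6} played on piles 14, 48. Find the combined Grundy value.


Subtraction set: {1, 2, 3, 4, 5, 6}
For this subtraction set, G(n) = n mod 7 (period = max + 1 = 7).
Pile 1 (size 14): G(14) = 14 mod 7 = 0
Pile 2 (size 48): G(48) = 48 mod 7 = 6
Total Grundy value = XOR of all: 0 XOR 6 = 6

6


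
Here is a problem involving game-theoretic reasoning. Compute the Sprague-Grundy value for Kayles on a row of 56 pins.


Kayles: a move removes 1 or 2 adjacent pins from a contiguous row.
Removing pins from a row of k leaves two independent rows (a, b) with a + b = k - 1 (one pin) or a + b = k - 2 (two pins); an end removal gives a = 0.
By Sprague-Grundy, G(k) = mex{ G(a) XOR G(b) } over all these splits. G(0) = 0.
G(1): splits (0,0):0^0=0 -> mex({0}) = 1
G(2): splits (0,1):0^1=1 (0,0):0^0=0 -> mex({0, 1}) = 2
G(3): splits (0,2):0^2=2 (1,1):1^1=0 (0,1):0^1=1 -> mex({0, 1, 2}) = 3
G(4): splits (0,3):0^3=3 (1,2):1^2=3 (0,2):0^2=2 (1,1):1^1=0 -> mex({0, 2, 3}) = 1
G(5): splits (0,4):0^1=1 (1,3):1^3=2 (2,2):2^2=0 (0,3):0^3=3 (1,2):1^2=3 -> mex({0, 1, 2, 3}) = 4
G(6) = mex({0, 1, 2, 4}) = 3
G(7) = mex({0, 1, 3, 4, 5}) = 2
G(8) = mex({0, 2, 3, 5, 6}) = 1
G(9) = mex({0, 1, 2, 3, 6, 7}) = 4
G(10) = mex({0, 1, 3, 4, 5, 7}) = 2
G(11) = mex({0, 1, 2, 3, 4, 5}) = 6
G(12) = mex({0, 1, 2, 3, 5, 6, 7}) = 4
G(13) = mex({0, 2, 3, 4, 6, 7}) = 1
G(14) = mex({0, 1, 4, 5, 6, 7}) = 2
G(15) = mex({0, 1, 2, 3, 4, 5, 6}) = 7
G(16) = mex({0, 2, 3, 5, 6, 7}) = 1
G(17) = mex({0, 1, 2, 3, 5, 6, 7}) = 4
G(18) = mex({0, 1, 2, 4, 5, 6}) = 3
G(19) = mex({0, 1, 3, 4, 5, 7}) = 2
G(20) = mex({0, 2, 3, 4, 5, 6, 7}) = 1
G(21) = mex({0, 1, 2, 3, 5, 6, 7}) = 4
G(22) = mex({0, 1, 2, 3, 4, 5, 7}) = 6
G(23) = mex({0, 1, 2, 3, 4, 5, 6}) = 7
G(24) = mex({0, 1, 2, 3, 5, 6, 7}) = 4
G(25) = mex({0, 2, 3, 4, 6, 7}) = 1
G(26) = mex({0, 1, 3, 4, 5, 6, 7}) = 2
G(27) = mex({0, 1, 2, 3, 4, 5, 6, 7}) = 8
G(28) = mex({0, 1, 2, 3, 4, 6, 7, 8}) = 5
G(29) = mex({0, 1, 2, 3, 5, 6, 7, 8, 9}) = 4
G(30) = mex({0, 1, 2, 3, 4, 5, 6, 9, 10}) = 7
G(31) = mex({0, 1, 3, 4, 5, 7, 10, 11}) = 2
G(32) = mex({0, 2, 3, 4, 5, 6, 7, 9, 11}) = 1
G(33) = mex({0, 1, 2, 3, 4, 5, 6, 7, 9, 12}) = 8
G(34) = mex({0, 1, 2, 3, 4, 5, 7, 8, 11, 12}) = 6
G(35) = mex({0, 1, 2, 3, 4, 5, 6, 8, 9, 10, 11}) = 7
G(36) = mex({0, 1, 2, 3, 5, 6, 7, 9, 10}) = 4
G(37) = mex({0, 2, 3, 4, 6, 7, 9, 10, 11, 12}) = 1
G(38) = mex({0, 1, 3, 4, 5, 6, 7, 9, 10, 11, 12}) = 2
G(39) = mex({0, 1, 2, 4, 5, 6, 7, 9, 10, 12, 14}) = 3
G(40) = mex({0, 2, 3, 4, 6, 7, 11, 12, 14}) = 1
G(41) = mex({0, 1, 2, 3, 5, 6, 7, 9, 10, 11, 12}) = 4
G(42) = mex({0, 1, 2, 3, 4, 5, 6, 9, 10}) = 7
G(43) = mex({0, 1, 3, 4, 5, 7, 9, 10, 12, 15}) = 2
G(44) = mex({0, 2, 3, 4, 5, 6, 7, 9, 10, 12, 15}) = 1
G(45) = mex({0, 1, 2, 3, 4, 5, 6, 7, 9, 10, 12, 14}) = 8
G(46) = mex({0, 1, 3, 4, 5, 7, 8, 11, 12, 14}) = 2
G(47) = mex({0, 1, 2, 3, 4, 5, 6, 8, 9, 10, 11, 12}) = 7
G(48) = mex({0, 1, 2, 3, 5, 6, 7, 9, 10}) = 4
G(49) = mex({0, 2, 3, 4, 6, 7, 9, 10, 11, 12, 15}) = 1
G(50) = mex({0, 1, 4, 5, 6, 7, 9, 11, 12, 14, 15}) = 2
G(51) = mex({0, 1, 2, 3, 4, 5, 6, 7, 9, 12, 14, 15}) = 8
G(52) = mex({0, 2, 3, 4, 5, 6, 7, 8, 11, 12, 15}) = 1
G(53) = mex({0, 1, 2, 3, 5, 6, 7, 8, 9, 10, 11, 12}) = 4
G(54) = mex({0, 1, 2, 3, 4, 5, 6, 9, 10}) = 7
G(55) = mex({0, 1, 3, 4, 5, 7, 9, 10, 11, 12}) = 2
G(56) = mex({0, 2, 3, 4, 5, 6, 7, 9, 10, 11, 12, 13, 14}) = 1
Therefore G(56) = 1.

1


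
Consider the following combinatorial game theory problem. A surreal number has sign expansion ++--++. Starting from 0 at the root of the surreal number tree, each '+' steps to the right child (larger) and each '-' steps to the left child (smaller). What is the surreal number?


Sign expansion: ++--++
Rule: track bounds (lo, hi), initially (-inf, +inf). On '+', the current value becomes lo and we move to the simplest number in (value, hi): value + 1 if hi = +inf, otherwise the midpoint (value + hi)/2. On '-', the current value becomes hi and we move to value - 1 if lo = -inf, otherwise the midpoint (lo + value)/2.
Start at 0.
Step 1: sign = +, move right. Bounds: (0, +inf). Value = 1
Step 2: sign = +, move right. Bounds: (1, +inf). Value = 2
Step 3: sign = -, move left. Bounds: (1, 2). Value = 3/2
Step 4: sign = -, move left. Bounds: (1, 3/2). Value = 5/4
Step 5: sign = +, move right. Bounds: (5/4, 3/2). Value = 11/8
Step 6: sign = +, move right. Bounds: (11/8, 3/2). Value = 23/16
The surreal number with sign expansion ++--++ is 23/16.

23/16


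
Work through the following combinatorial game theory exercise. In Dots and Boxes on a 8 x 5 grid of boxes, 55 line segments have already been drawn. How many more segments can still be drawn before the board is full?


Grid: 8 x 5 boxes, i.e. 9 rows and 6 columns of dots.
Horizontal edges: (rows + 1) * cols = 9 * 5 = 45
Vertical edges: rows * (cols + 1) = 8 * 6 = 48
Total edges: 45 + 48 = 93
Edges drawn: 55
Remaining: 93 - 55 = 38

38


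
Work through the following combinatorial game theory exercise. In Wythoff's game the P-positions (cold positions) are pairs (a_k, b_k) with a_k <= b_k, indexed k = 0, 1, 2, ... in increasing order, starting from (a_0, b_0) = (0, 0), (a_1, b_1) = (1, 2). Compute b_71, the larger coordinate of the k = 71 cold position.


By Wythoff's theorem, a_k = floor(k * phi) and b_k = floor(k * phi^2) = a_k + k, where phi = (1 + sqrt(5))/2 is the golden ratio.
phi = (1 + sqrt(5))/2 = 1.618034
phi^2 = phi + 1 = 2.618034
k = 71
k * phi^2 = 71 * 2.618034 = 185.880413
b_71 = floor(k * phi^2) = 185 (check: a_71 + k = 114 + 71 = 185)

185


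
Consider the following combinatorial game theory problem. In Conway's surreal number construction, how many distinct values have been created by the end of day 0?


Day 0: {|} = 0 is born. Count = 1.
Day n: the number of surreal numbers born by day n is 2^(n+1) - 1.
By day 0: 2^1 - 1 = 1
By day 0: 1 surreal numbers.

1


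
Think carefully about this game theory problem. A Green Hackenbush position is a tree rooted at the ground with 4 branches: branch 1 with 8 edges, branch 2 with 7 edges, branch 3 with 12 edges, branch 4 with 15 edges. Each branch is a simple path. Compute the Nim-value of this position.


The tree has 4 branches from the ground vertex.
In Green Hackenbush, the Nim-value of a simple path of length k is k.
Branch 1: length 8, Nim-value = 8
Branch 2: length 7, Nim-value = 7
Branch 3: length 12, Nim-value = 12
Branch 4: length 15, Nim-value = 15
Total Nim-value = XOR of all branch values:
0 XOR 8 = 8
8 XOR 7 = 15
15 XOR 12 = 3
3 XOR 15 = 12
Nim-value of the tree = 12

12


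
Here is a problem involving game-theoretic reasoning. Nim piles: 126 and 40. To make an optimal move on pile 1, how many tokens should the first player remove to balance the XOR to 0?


Piles: 126 and 40
Current XOR: 126 XOR 40 = 86 (non-zero, so this is an N-position).
To make the XOR zero, we need to find a move that balances the piles.
For pile 1 (size 126): target = 126 XOR 86 = 40
We reduce pile 1 from 126 to 40.
Tokens removed: 126 - 40 = 86
Verification: 40 XOR 40 = 0

86


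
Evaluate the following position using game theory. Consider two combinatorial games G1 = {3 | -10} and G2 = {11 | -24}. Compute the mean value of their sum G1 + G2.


G1 = {3 | -10}, G2 = {11 | -24}
Each is a switch {a | b} with numbers a > b; its mean value is (a + b)/2, and mean value is additive over game sums: m(G1 + G2) = m(G1) + m(G2).
Mean of G1 = (3 + (-10))/2 = -7/2 = -7/2
Mean of G2 = (11 + (-24))/2 = -13/2 = -13/2
Mean of G1 + G2 = -7/2 + -13/2 = -10

-10


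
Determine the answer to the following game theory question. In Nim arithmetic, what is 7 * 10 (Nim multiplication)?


Nim multiplication is bilinear over XOR: (u XOR v) * w = (u*w) XOR (v*w).
So we split each operand into its bit components and XOR the pairwise Nim products.
7 = 1 + 2 + 4 (as XOR of powers of 2).
10 = 2 + 8 (as XOR of powers of 2).
Using the standard Nim-product table on single bits:
  2*2 = 3,   2*4 = 8,   2*8 = 12,
  4*4 = 6,   4*8 = 11,  8*8 = 13,
and  1*x = x (identity), k*l = l*k (commutative).
Pairwise Nim products:
  1 * 2 = 2
  1 * 8 = 8
  2 * 2 = 3
  2 * 8 = 12
  4 * 2 = 8
  4 * 8 = 11
XOR them: 2 XOR 8 XOR 3 XOR 12 XOR 8 XOR 11 = 6.
Result: 7 * 10 = 6 (in Nim).

6


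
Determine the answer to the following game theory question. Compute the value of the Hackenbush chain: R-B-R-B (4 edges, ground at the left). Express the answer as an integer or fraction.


Edges (from ground): R-B-R-B
By Berlekamp's sign-expansion rule, a Blue-Red Hackenbush stalk has the value of the surreal number whose sign sequence is the edge sequence with B -> + and R -> -.
Sign sequence: -+-+
Trace the sign expansion in the surreal number tree, starting from 0:
Edge 1: R (sign -) -> bounds (-inf, 0), value = -1
Edge 2: B (sign +) -> bounds (-1, 0), value = -1/2
Edge 3: R (sign -) -> bounds (-1, -1/2), value = -3/4
Edge 4: B (sign +) -> bounds (-3/4, -1/2), value = -5/8
Game value = -5/8

-5/8


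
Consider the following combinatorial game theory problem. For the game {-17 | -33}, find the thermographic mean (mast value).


Game = {-17 | -33}, a switch {a | b} with numbers a > b.
Its thermograph has left wall a - t and right wall b + t, which meet at t = (a - b)/2, where both equal (a + b)/2. So the mast (mean value) is at (a + b)/2.
Mean = (-17 + (-33))/2 = -50/2 = -25

-25


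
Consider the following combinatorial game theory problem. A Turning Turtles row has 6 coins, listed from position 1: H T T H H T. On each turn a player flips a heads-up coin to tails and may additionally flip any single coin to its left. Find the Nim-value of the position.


Coins: H T T H H T
Key fact: a single head at position k behaves exactly like a Nim heap of size k (turning it to T and optionally flipping a coin at j < k corresponds to moving the heap from k to j, or to 0), and heads combine as a disjunctive sum (two heads at the same place would cancel, matching j XOR j = 0). So the Nim-value is the XOR of the 1-indexed positions of the heads.
Face-up positions (1-indexed): [1, 4, 5]
XOR 0 with 1: 0 XOR 1 = 1
XOR 1 with 4: 1 XOR 4 = 5
XOR 5 with 5: 5 XOR 5 = 0
Nim-value = 0

0


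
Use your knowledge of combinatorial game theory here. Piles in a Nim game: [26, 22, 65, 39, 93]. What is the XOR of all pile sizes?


We need the XOR (exclusive or) of all pile sizes.
After XOR-ing pile 1 (size 26): 0 XOR 26 = 26
After XOR-ing pile 2 (size 22): 26 XOR 22 = 12
After XOR-ing pile 3 (size 65): 12 XOR 65 = 77
After XOR-ing pile 4 (size 39): 77 XOR 39 = 106
After XOR-ing pile 5 (size 93): 106 XOR 93 = 55
The Nim-value of this position is 55.

55


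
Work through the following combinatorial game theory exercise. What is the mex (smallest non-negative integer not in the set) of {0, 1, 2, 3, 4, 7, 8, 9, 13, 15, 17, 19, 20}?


Set = {0, 1, 2, 3, 4, 7, 8, 9, 13, 15, 17, 19, 20}
0 is in the set.
1 is in the set.
2 is in the set.
3 is in the set.
4 is in the set.
5 is NOT in the set. This is the mex.
mex = 5

5


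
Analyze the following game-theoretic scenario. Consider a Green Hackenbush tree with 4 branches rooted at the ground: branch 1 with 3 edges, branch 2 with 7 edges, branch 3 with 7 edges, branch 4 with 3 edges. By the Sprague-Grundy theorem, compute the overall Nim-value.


The tree has 4 branches from the ground vertex.
In Green Hackenbush, the Nim-value of a simple path of length k is k.
Branch 1: length 3, Nim-value = 3
Branch 2: length 7, Nim-value = 7
Branch 3: length 7, Nim-value = 7
Branch 4: length 3, Nim-value = 3
Total Nim-value = XOR of all branch values:
0 XOR 3 = 3
3 XOR 7 = 4
4 XOR 7 = 3
3 XOR 3 = 0
Nim-value of the tree = 0

0


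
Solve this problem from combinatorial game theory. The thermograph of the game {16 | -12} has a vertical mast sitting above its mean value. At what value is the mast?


Game = {16 | -12}, a switch {a | b} with numbers a > b.
Its thermograph has left wall a - t and right wall b + t, which meet at t = (a - b)/2, where both equal (a + b)/2. So the mast (mean value) is at (a + b)/2.
Mean = (16 + (-12))/2 = 4/2 = 2

2


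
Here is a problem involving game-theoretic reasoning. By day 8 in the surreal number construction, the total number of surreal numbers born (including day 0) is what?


Day 0: {|} = 0 is born. Count = 1.
Day n: the number of surreal numbers born by day n is 2^(n+1) - 1.
By day 0: 2^1 - 1 = 1
By day 1: 2^2 - 1 = 3
By day 2: 2^3 - 1 = 7
By day 3: 2^4 - 1 = 15
By day 4: 2^5 - 1 = 31
By day 5: 2^6 - 1 = 63
By day 6: 2^7 - 1 = 127
By day 7: 2^8 - 1 = 255
By day 8: 2^9 - 1 = 511
By day 8: 511 surreal numbers.

511


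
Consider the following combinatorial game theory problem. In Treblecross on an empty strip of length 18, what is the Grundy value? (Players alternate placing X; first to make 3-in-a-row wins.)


Treblecross: place X on empty cells; 3-in-a-row wins.
Playing within two cells of an existing X lets the opponent win at once, so sensible play treats the cells i-2..i+2 around each X as dead. The player left with no safe cell loses, so this is a normal-play take-away game on strips of safe cells.
Placing X at cell i (0-indexed) of a strip of k safe cells leaves independent strips of sizes max(0, i-2) and max(0, k-i-3). Hence G(k) = mex{ G(max(0,i-2)) XOR G(max(0,k-i-3)) : 0 <= i < k }, with G(0) = 0.
G(1): splits (0,0):0^0=0 -> mex({0}) = 1
G(2): splits (0,0):0^0=0 -> mex({0}) = 1
G(3): splits (0,0):0^0=0 -> mex({0}) = 1
G(4): splits (0,1):0^1=1 (0,0):0^0=0 -> mex({0, 1}) = 2
G(5): splits (0,2):0^1=1 (0,1):0^1=1 (0,0):0^0=0 -> mex({0, 1}) = 2
G(6) = mex({1}) = 0
G(7) = mex({0, 1, 2}) = 3
G(8) = mex({0, 1, 2}) = 3
G(9) = mex({0, 2}) = 1
G(10) = mex({0, 2, 3}) = 1
G(11) = mex({0, 3}) = 1
G(12) = mex({1, 3}) = 0
G(13) = mex({0, 1, 2, 3}) = 4
G(14) = mex({0, 1, 2}) = 3
G(15) = mex({0, 1, 2}) = 3
G(16) = mex({0, 1, 2, 4}) = 3
G(17) = mex({0, 1, 3, 4}) = 2
G(18) = mex({0, 1, 3, 4}) = 2
Therefore G(18) = 2.

2


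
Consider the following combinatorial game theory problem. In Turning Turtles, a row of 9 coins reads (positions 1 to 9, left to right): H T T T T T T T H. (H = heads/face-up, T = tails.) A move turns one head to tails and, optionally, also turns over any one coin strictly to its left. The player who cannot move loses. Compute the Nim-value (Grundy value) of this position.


Coins: H T T T T T T T H
Key fact: a single head at position k behaves exactly like a Nim heap of size k (turning it to T and optionally flipping a coin at j < k corresponds to moving the heap from k to j, or to 0), and heads combine as a disjunctive sum (two heads at the same place would cancel, matching j XOR j = 0). So the Nim-value is the XOR of the 1-indexed positions of the heads.
Face-up positions (1-indexed): [1, 9]
XOR 0 with 1: 0 XOR 1 = 1
XOR 1 with 9: 1 XOR 9 = 8
Nim-value = 8

8


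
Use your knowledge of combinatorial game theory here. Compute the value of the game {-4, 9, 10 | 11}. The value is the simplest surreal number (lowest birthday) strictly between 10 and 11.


Left options: {-4, 9, 10}, max = 10
Right options: {11}, min = 11
All options are numbers and max(Left) < min(Right), so by the simplicity theorem the value is the simplest (earliest-born) number strictly between 10 and 11.
No integer lies strictly between 10 and 11, so the value is the dyadic rational m/2^k in the interval with the smallest k (then m odd); search k = 1, 2, ...:
Denominator 2: 21/2 lies strictly between 10 and 11 -- found.
The simplest number in the interval is 21/2.
Game value = 21/2

21/2
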